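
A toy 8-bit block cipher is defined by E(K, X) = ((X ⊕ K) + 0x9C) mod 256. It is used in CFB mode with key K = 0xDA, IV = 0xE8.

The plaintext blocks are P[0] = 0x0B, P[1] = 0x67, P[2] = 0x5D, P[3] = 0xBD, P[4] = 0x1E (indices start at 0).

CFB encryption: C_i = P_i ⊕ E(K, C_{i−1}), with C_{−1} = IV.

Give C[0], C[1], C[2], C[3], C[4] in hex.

C[0]: E(K, 0xE8) = 0xCE; 0x0B ⊕ 0xCE = 0xC5.
C[1]: E(K, 0xC5) = 0xBB; 0x67 ⊕ 0xBB = 0xDC.
C[2]: E(K, 0xDC) = 0xA2; 0x5D ⊕ 0xA2 = 0xFF.
C[3]: E(K, 0xFF) = 0xC1; 0xBD ⊕ 0xC1 = 0x7C.
C[4]: E(K, 0x7C) = 0x42; 0x1E ⊕ 0x42 = 0x5C.

C[0] = 0xC5, C[1] = 0xDC, C[2] = 0xFF, C[3] = 0x7C, C[4] = 0x5C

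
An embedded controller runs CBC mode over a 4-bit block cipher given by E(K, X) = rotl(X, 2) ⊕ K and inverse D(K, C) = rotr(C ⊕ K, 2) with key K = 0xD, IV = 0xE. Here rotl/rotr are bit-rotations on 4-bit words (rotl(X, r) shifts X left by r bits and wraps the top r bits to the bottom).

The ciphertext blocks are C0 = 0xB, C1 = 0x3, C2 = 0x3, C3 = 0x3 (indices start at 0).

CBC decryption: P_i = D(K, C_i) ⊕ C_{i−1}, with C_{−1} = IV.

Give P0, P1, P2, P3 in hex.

P0 = 0x7, P1 = 0x0, P2 = 0x8, P3 = 0x8

P0: D(K, 0xB) = 0x9; 0x9 ⊕ 0xE = 0x7.
P1: D(K, 0x3) = 0xB; 0xB ⊕ 0xB = 0x0.
P2: D(K, 0x3) = 0xB; 0xB ⊕ 0x3 = 0x8.
P3: D(K, 0x3) = 0xB; 0xB ⊕ 0x3 = 0x8.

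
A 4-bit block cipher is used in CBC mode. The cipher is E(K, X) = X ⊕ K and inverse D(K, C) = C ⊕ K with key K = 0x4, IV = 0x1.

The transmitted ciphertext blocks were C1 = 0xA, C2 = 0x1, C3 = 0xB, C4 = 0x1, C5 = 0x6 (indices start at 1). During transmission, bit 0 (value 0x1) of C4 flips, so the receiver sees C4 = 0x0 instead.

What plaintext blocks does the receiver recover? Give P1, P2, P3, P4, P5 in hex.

P1 = 0xF, P2 = 0xF, P3 = 0xE, P4 = 0xF, P5 = 0x2

CBC decryption: P_i = D(K, C_i) ⊕ C_{i−1}, with C_{0} = IV.
Only C4 changed, to 0x0. In CBC, a change in C_i garbles P_i and flips the same bit in P_{i+1}. Decrypting the received ciphertext:
P1: D(K, 0xA) = 0xE; 0xE ⊕ 0x1 = 0xF.
P2: D(K, 0x1) = 0x5; 0x5 ⊕ 0xA = 0xF.
P3: D(K, 0xB) = 0xF; 0xF ⊕ 0x1 = 0xE.
P4: D(K, 0x0) = 0x4; 0x4 ⊕ 0xB = 0xF.
P5: D(K, 0x6) = 0x2; 0x2 ⊕ 0x0 = 0x2.
Blocks that differ from the original plaintext: P4, P5.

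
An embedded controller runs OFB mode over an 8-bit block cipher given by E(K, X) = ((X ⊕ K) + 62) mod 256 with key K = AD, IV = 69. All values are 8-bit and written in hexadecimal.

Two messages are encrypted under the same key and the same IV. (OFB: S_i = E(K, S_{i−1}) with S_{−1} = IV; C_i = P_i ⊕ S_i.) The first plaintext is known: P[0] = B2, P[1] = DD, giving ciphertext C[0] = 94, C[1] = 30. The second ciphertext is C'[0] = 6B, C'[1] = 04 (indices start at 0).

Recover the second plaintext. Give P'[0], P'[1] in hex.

In OFB with a reused IV, both messages share the same keystream S_i, so C_i ⊕ C'_i = P_i ⊕ P'_i and thus P'_i = P_i ⊕ C_i ⊕ C'_i.
P'[0]: B2 ⊕ 94 ⊕ 6B = 4D.
P'[1]: DD ⊕ 30 ⊕ 04 = E9.

P'[0] = 4D, P'[1] = E9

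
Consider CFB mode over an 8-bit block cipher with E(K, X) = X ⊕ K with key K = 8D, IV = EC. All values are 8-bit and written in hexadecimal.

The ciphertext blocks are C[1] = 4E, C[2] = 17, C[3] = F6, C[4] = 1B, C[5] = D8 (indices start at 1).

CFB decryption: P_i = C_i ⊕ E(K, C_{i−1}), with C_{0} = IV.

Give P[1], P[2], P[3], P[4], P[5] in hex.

P[1]: E(K, EC) = 61; 4E ⊕ 61 = 2F.
P[2]: E(K, 4E) = C3; 17 ⊕ C3 = D4.
P[3]: E(K, 17) = 9A; F6 ⊕ 9A = 6C.
P[4]: E(K, F6) = 7B; 1B ⊕ 7B = 60.
P[5]: E(K, 1B) = 96; D8 ⊕ 96 = 4E.

P[1] = 2F, P[2] = D4, P[3] = 6C, P[4] = 60, P[5] = 4E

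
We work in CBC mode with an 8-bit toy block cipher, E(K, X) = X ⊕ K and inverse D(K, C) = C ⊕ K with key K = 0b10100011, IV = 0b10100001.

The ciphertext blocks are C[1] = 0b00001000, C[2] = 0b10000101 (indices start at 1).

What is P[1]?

CBC decryption: P_i = D(K, C_i) ⊕ C_{i−1}, with C_{0} = IV.
P[1]: D(K, 0b00001000) = 0b10101011; 0b10101011 ⊕ 0b10100001 = 0b00001010.

P[1] = 0b00001010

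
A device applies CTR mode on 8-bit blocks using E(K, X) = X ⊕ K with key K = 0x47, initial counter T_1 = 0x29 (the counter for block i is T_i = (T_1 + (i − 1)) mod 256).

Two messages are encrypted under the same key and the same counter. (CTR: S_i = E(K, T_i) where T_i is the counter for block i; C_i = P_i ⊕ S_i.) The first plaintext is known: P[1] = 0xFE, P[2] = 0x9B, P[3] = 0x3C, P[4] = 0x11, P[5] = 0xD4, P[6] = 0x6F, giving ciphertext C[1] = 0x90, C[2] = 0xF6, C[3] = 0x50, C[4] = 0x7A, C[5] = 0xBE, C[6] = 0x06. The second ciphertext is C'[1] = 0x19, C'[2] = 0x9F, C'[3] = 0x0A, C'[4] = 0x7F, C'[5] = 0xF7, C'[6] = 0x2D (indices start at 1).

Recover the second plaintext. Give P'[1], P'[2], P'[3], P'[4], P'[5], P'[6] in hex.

In CTR with a reused counter, both messages share the same keystream S_i, so C_i ⊕ C'_i = P_i ⊕ P'_i and thus P'_i = P_i ⊕ C_i ⊕ C'_i.
P'[1]: 0xFE ⊕ 0x90 ⊕ 0x19 = 0x77.
P'[2]: 0x9B ⊕ 0xF6 ⊕ 0x9F = 0xF2.
P'[3]: 0x3C ⊕ 0x50 ⊕ 0x0A = 0x66.
P'[4]: 0x11 ⊕ 0x7A ⊕ 0x7F = 0x14.
P'[5]: 0xD4 ⊕ 0xBE ⊕ 0xF7 = 0x9D.
P'[6]: 0x6F ⊕ 0x06 ⊕ 0x2D = 0x44.

P'[1] = 0x77, P'[2] = 0xF2, P'[3] = 0x66, P'[4] = 0x14, P'[5] = 0x9D, P'[6] = 0x44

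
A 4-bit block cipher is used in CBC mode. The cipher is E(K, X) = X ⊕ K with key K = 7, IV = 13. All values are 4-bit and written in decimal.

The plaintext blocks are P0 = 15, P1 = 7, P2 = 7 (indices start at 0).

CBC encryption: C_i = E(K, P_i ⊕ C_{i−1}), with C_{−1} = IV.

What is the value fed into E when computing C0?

2

C0: P0 ⊕ 13 = 2; E(K, 2) = 5.
So the input to E for block 0 is 2.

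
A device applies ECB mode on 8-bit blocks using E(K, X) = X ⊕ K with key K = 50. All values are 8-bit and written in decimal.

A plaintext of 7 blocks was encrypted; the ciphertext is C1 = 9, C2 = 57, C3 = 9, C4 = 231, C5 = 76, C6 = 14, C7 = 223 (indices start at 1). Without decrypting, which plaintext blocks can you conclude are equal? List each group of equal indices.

ECB encrypts each block independently with the same key, so equal ciphertext blocks imply equal plaintext blocks.
C1 = C3 = 9, so P1 = P3.

P1 = P3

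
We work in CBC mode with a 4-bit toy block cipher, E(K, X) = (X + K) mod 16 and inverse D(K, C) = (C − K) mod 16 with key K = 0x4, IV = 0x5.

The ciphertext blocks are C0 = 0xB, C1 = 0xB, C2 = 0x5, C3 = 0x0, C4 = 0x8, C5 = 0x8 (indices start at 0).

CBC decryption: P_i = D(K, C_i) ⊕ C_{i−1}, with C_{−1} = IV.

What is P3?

P3 = 0x9

P3: D(K, 0x0) = 0xC; 0xC ⊕ 0x5 = 0x9.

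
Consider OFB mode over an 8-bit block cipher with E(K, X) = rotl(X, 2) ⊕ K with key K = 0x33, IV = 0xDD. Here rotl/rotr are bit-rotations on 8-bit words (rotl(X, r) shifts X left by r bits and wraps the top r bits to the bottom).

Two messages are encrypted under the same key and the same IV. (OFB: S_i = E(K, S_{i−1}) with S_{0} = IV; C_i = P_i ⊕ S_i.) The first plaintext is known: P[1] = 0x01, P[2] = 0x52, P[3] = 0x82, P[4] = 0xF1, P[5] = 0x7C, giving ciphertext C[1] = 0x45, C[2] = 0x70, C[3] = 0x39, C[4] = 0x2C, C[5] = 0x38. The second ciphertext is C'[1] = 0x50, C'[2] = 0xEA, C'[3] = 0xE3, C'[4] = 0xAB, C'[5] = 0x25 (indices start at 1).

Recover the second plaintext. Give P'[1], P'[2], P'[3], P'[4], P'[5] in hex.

In OFB with a reused IV, both messages share the same keystream S_i, so C_i ⊕ C'_i = P_i ⊕ P'_i and thus P'_i = P_i ⊕ C_i ⊕ C'_i.
P'[1]: 0x01 ⊕ 0x45 ⊕ 0x50 = 0x14.
P'[2]: 0x52 ⊕ 0x70 ⊕ 0xEA = 0xC8.
P'[3]: 0x82 ⊕ 0x39 ⊕ 0xE3 = 0x58.
P'[4]: 0xF1 ⊕ 0x2C ⊕ 0xAB = 0x76.
P'[5]: 0x7C ⊕ 0x38 ⊕ 0x25 = 0x61.

P'[1] = 0x14, P'[2] = 0xC8, P'[3] = 0x58, P'[4] = 0x76, P'[5] = 0x61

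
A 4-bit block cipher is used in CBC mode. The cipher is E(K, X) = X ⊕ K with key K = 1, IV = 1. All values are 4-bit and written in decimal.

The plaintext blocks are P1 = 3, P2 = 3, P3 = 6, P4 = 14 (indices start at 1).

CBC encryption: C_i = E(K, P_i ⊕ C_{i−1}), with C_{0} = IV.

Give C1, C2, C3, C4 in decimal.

C1: P1 ⊕ 1 = 2; E(K, 2) = 3.
C2: P2 ⊕ 3 = 0; E(K, 0) = 1.
C3: P3 ⊕ 1 = 7; E(K, 7) = 6.
C4: P4 ⊕ 6 = 8; E(K, 8) = 9.

C1 = 3, C2 = 1, C3 = 6, C4 = 9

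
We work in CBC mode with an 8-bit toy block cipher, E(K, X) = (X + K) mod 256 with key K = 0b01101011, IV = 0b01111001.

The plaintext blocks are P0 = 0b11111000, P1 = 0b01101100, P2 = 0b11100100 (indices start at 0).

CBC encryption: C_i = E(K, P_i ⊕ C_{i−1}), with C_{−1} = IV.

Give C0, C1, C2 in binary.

C0: P0 ⊕ 0b01111001 = 0b10000001; E(K, 0b10000001) = 0b11101100.
C1: P1 ⊕ 0b11101100 = 0b10000000; E(K, 0b10000000) = 0b11101011.
C2: P2 ⊕ 0b11101011 = 0b00001111; E(K, 0b00001111) = 0b01111010.

C0 = 0b11101100, C1 = 0b11101011, C2 = 0b01111010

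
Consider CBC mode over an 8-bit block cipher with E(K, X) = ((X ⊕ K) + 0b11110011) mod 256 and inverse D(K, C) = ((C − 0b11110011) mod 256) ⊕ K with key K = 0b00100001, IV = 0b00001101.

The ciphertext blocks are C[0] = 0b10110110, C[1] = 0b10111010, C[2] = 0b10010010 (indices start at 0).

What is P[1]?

CBC decryption: P_i = D(K, C_i) ⊕ C_{i−1}, with C_{−1} = IV.
P[1]: D(K, 0b10111010) = 0b11100110; 0b11100110 ⊕ 0b10110110 = 0b01010000.

P[1] = 0b01010000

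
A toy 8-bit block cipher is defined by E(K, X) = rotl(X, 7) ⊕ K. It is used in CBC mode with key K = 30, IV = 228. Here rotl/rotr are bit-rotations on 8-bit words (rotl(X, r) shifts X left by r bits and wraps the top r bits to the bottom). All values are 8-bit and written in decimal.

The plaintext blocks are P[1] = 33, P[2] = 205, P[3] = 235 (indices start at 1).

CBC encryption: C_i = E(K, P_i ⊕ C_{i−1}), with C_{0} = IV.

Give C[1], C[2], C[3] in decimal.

C[1] = 252, C[2] = 134, C[3] = 168

C[1]: P[1] ⊕ 228 = 197; E(K, 197) = 252.
C[2]: P[2] ⊕ 252 = 49; E(K, 49) = 134.
C[3]: P[3] ⊕ 134 = 109; E(K, 109) = 168.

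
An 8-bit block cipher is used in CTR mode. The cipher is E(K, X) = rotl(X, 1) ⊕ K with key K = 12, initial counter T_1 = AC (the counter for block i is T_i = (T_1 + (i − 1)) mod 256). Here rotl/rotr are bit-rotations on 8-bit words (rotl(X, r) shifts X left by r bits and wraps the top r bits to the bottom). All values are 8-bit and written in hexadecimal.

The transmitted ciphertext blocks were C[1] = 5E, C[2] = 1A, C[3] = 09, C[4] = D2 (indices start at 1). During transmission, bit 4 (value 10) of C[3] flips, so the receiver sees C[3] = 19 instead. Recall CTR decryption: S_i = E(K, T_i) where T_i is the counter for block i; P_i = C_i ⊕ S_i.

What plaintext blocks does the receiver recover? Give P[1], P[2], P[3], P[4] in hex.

Only C[3] changed, to 19. In CTR, a change in C_i flips the same bit in P_i only; the keystream is unaffected. Decrypting the received ciphertext:
P[1]: T = AC, S = E(K, T) = 4B; 5E ⊕ 4B = 15.
P[2]: T = AD, S = E(K, T) = 49; 1A ⊕ 49 = 53.
P[3]: T = AE, S = E(K, T) = 4F; 19 ⊕ 4F = 56.
P[4]: T = AF, S = E(K, T) = 4D; D2 ⊕ 4D = 9F.
Blocks that differ from the original plaintext: P[3].

P[1] = 15, P[2] = 53, P[3] = 56, P[4] = 9F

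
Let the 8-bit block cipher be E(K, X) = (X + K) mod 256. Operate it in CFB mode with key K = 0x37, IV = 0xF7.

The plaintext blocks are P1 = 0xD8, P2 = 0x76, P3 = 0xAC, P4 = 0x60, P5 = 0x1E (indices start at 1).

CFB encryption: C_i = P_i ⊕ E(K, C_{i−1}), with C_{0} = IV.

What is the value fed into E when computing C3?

0x5B

C1: E(K, 0xF7) = 0x2E; 0xD8 ⊕ 0x2E = 0xF6.
C2: E(K, 0xF6) = 0x2D; 0x76 ⊕ 0x2D = 0x5B.
C3: E(K, 0x5B) = 0x92; 0xAC ⊕ 0x92 = 0x3E.
So the input to E for block 3 is 0x5B.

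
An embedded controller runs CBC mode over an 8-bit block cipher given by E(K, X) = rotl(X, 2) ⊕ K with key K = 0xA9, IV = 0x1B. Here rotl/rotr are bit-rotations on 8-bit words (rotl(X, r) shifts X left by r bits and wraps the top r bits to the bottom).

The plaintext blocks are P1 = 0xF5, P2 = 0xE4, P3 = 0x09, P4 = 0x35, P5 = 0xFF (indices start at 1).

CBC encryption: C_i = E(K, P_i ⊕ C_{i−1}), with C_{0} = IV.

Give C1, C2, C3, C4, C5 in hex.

C1: P1 ⊕ 0x1B = 0xEE; E(K, 0xEE) = 0x12.
C2: P2 ⊕ 0x12 = 0xF6; E(K, 0xF6) = 0x72.
C3: P3 ⊕ 0x72 = 0x7B; E(K, 0x7B) = 0x44.
C4: P4 ⊕ 0x44 = 0x71; E(K, 0x71) = 0x6C.
C5: P5 ⊕ 0x6C = 0x93; E(K, 0x93) = 0xE7.

C1 = 0x12, C2 = 0x72, C3 = 0x44, C4 = 0x6C, C5 = 0xE7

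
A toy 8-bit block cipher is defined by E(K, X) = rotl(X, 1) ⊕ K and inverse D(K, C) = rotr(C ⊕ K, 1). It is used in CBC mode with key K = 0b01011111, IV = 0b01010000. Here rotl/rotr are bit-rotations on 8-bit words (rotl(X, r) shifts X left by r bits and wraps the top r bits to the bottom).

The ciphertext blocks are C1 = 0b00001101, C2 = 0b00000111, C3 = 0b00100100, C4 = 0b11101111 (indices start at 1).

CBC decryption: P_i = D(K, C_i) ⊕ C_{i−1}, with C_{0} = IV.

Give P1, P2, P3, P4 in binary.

P1 = 0b01111001, P2 = 0b00100001, P3 = 0b10111010, P4 = 0b01111100

P1: D(K, 0b00001101) = 0b00101001; 0b00101001 ⊕ 0b01010000 = 0b01111001.
P2: D(K, 0b00000111) = 0b00101100; 0b00101100 ⊕ 0b00001101 = 0b00100001.
P3: D(K, 0b00100100) = 0b10111101; 0b10111101 ⊕ 0b00000111 = 0b10111010.
P4: D(K, 0b11101111) = 0b01011000; 0b01011000 ⊕ 0b00100100 = 0b01111100.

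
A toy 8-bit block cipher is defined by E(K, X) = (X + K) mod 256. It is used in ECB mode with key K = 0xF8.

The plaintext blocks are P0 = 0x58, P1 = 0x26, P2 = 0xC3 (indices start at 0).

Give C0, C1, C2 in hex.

C0 = 0x50, C1 = 0x1E, C2 = 0xBB

ECB encryption: C_i = E(K, P_i).
C0: E(K, 0x58) = 0x50.
C1: E(K, 0x26) = 0x1E.
C2: E(K, 0xC3) = 0xBB.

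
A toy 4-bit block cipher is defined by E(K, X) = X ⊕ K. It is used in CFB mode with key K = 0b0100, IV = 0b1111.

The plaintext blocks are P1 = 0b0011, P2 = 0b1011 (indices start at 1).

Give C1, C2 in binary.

CFB encryption: C_i = P_i ⊕ E(K, C_{i−1}), with C_{0} = IV.
C1: E(K, 0b1111) = 0b1011; 0b0011 ⊕ 0b1011 = 0b1000.
C2: E(K, 0b1000) = 0b1100; 0b1011 ⊕ 0b1100 = 0b0111.

C1 = 0b1000, C2 = 0b0111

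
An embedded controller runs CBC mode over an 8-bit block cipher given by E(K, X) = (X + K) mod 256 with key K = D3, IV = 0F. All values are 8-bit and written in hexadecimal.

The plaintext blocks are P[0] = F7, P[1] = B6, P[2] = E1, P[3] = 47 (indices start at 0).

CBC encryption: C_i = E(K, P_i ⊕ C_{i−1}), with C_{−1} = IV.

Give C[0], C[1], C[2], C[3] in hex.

C[0]: P[0] ⊕ 0F = F8; E(K, F8) = CB.
C[1]: P[1] ⊕ CB = 7D; E(K, 7D) = 50.
C[2]: P[2] ⊕ 50 = B1; E(K, B1) = 84.
C[3]: P[3] ⊕ 84 = C3; E(K, C3) = 96.

C[0] = CB, C[1] = 50, C[2] = 84, C[3] = 96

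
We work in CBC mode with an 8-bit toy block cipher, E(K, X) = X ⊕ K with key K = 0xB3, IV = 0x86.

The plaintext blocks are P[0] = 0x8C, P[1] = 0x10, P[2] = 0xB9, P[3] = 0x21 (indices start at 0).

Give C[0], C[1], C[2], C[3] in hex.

C[0] = 0xB9, C[1] = 0x1A, C[2] = 0x10, C[3] = 0x82

CBC encryption: C_i = E(K, P_i ⊕ C_{i−1}), with C_{−1} = IV.
C[0]: P[0] ⊕ 0x86 = 0x0A; E(K, 0x0A) = 0xB9.
C[1]: P[1] ⊕ 0xB9 = 0xA9; E(K, 0xA9) = 0x1A.
C[2]: P[2] ⊕ 0x1A = 0xA3; E(K, 0xA3) = 0x10.
C[3]: P[3] ⊕ 0x10 = 0x31; E(K, 0x31) = 0x82.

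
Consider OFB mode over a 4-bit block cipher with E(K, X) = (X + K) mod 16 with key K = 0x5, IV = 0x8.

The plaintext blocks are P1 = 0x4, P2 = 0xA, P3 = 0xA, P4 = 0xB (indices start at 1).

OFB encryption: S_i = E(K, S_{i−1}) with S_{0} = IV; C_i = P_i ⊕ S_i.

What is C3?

C3 = 0xD

C1: S = E(K, 0x8) = 0xD; 0x4 ⊕ 0xD = 0x9.
C2: S = E(K, 0xD) = 0x2; 0xA ⊕ 0x2 = 0x8.
C3: S = E(K, 0x2) = 0x7; 0xA ⊕ 0x7 = 0xD.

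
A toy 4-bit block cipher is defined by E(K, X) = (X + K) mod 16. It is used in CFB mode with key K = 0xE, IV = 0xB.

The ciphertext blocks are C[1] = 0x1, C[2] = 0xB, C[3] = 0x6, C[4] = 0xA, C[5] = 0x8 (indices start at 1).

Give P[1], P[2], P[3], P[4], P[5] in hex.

P[1] = 0x8, P[2] = 0x4, P[3] = 0xF, P[4] = 0xE, P[5] = 0x0

CFB decryption: P_i = C_i ⊕ E(K, C_{i−1}), with C_{0} = IV.
P[1]: E(K, 0xB) = 0x9; 0x1 ⊕ 0x9 = 0x8.
P[2]: E(K, 0x1) = 0xF; 0xB ⊕ 0xF = 0x4.
P[3]: E(K, 0xB) = 0x9; 0x6 ⊕ 0x9 = 0xF.
P[4]: E(K, 0x6) = 0x4; 0xA ⊕ 0x4 = 0xE.
P[5]: E(K, 0xA) = 0x8; 0x8 ⊕ 0x8 = 0x0.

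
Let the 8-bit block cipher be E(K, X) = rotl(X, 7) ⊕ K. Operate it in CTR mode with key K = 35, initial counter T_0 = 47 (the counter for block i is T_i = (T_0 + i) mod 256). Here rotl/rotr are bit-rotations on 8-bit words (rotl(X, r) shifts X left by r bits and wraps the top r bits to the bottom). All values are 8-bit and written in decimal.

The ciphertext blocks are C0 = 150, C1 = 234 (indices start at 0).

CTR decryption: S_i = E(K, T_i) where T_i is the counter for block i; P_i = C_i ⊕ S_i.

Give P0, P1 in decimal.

P0: T = 47, S = E(K, T) = 180; 150 ⊕ 180 = 34.
P1: T = 48, S = E(K, T) = 59; 234 ⊕ 59 = 209.

P0 = 34, P1 = 209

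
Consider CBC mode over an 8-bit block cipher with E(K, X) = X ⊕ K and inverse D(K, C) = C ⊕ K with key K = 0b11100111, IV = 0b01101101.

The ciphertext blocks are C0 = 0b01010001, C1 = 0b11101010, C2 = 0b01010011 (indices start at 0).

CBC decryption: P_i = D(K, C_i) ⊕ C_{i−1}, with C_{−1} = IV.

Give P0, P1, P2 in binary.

P0 = 0b11011011, P1 = 0b01011100, P2 = 0b01011110

P0: D(K, 0b01010001) = 0b10110110; 0b10110110 ⊕ 0b01101101 = 0b11011011.
P1: D(K, 0b11101010) = 0b00001101; 0b00001101 ⊕ 0b01010001 = 0b01011100.
P2: D(K, 0b01010011) = 0b10110100; 0b10110100 ⊕ 0b11101010 = 0b01011110.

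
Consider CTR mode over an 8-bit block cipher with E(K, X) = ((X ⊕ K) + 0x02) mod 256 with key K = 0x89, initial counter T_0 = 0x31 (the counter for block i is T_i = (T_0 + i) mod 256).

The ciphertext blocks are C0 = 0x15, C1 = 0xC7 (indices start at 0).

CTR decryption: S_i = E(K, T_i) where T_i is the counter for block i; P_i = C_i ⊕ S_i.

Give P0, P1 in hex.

P0: T = 0x31, S = E(K, T) = 0xBA; 0x15 ⊕ 0xBA = 0xAF.
P1: T = 0x32, S = E(K, T) = 0xBD; 0xC7 ⊕ 0xBD = 0x7A.

P0 = 0xAF, P1 = 0x7A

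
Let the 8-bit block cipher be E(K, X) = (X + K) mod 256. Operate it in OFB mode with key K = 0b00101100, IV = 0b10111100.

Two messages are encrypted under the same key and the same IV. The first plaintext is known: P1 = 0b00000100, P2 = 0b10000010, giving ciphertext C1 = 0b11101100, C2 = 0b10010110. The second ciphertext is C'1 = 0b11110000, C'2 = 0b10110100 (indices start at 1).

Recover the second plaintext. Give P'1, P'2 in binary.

P'1 = 0b00011000, P'2 = 0b10100000

In OFB with a reused IV, both messages share the same keystream S_i, so C_i ⊕ C'_i = P_i ⊕ P'_i and thus P'_i = P_i ⊕ C_i ⊕ C'_i.
P'1: 0b00000100 ⊕ 0b11101100 ⊕ 0b11110000 = 0b00011000.
P'2: 0b10000010 ⊕ 0b10010110 ⊕ 0b10110100 = 0b10100000.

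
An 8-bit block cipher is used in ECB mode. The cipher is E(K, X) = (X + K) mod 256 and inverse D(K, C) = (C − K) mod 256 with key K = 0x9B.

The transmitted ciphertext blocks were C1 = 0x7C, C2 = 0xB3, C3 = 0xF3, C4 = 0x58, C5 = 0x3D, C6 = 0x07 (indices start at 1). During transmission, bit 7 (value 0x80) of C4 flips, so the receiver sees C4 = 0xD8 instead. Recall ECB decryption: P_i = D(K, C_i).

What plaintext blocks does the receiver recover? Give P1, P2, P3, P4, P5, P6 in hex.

P1 = 0xE1, P2 = 0x18, P3 = 0x58, P4 = 0x3D, P5 = 0xA2, P6 = 0x6C

Only C4 changed, to 0xD8. In ECB, a change in C_i affects only P_i. Decrypting the received ciphertext:
P1: D(K, 0x7C) = 0xE1.
P2: D(K, 0xB3) = 0x18.
P3: D(K, 0xF3) = 0x58.
P4: D(K, 0xD8) = 0x3D.
P5: D(K, 0x3D) = 0xA2.
P6: D(K, 0x07) = 0x6C.
Blocks that differ from the original plaintext: P4.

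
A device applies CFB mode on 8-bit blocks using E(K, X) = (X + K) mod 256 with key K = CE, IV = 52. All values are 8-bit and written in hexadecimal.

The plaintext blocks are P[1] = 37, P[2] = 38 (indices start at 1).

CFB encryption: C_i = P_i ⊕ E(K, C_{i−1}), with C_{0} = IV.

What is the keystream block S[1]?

C[1]: E(K, 52) = 20; 37 ⊕ 20 = 17.
So S[1] = 20.

20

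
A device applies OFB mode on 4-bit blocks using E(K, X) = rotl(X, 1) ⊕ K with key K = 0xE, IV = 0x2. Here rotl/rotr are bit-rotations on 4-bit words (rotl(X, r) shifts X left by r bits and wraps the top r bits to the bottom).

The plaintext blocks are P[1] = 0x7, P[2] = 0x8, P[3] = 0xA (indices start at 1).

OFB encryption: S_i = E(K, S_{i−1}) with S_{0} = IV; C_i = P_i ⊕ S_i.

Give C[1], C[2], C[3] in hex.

C[1] = 0xD, C[2] = 0x3, C[3] = 0x3

C[1]: S = E(K, 0x2) = 0xA; 0x7 ⊕ 0xA = 0xD.
C[2]: S = E(K, 0xA) = 0xB; 0x8 ⊕ 0xB = 0x3.
C[3]: S = E(K, 0xB) = 0x9; 0xA ⊕ 0x9 = 0x3.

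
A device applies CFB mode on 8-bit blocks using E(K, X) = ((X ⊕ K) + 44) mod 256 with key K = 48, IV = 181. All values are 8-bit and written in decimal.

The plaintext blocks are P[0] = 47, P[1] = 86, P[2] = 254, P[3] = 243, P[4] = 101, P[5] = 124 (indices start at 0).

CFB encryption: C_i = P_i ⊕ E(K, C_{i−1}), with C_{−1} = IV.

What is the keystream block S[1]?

C[0]: E(K, 181) = 177; 47 ⊕ 177 = 158.
C[1]: E(K, 158) = 218; 86 ⊕ 218 = 140.
So S[1] = 218.

218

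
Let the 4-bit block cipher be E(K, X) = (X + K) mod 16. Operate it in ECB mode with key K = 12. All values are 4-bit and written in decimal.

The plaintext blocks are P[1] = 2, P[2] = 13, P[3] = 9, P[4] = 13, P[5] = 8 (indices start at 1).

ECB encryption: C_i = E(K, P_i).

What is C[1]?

C[1]: E(K, 2) = 14.

C[1] = 14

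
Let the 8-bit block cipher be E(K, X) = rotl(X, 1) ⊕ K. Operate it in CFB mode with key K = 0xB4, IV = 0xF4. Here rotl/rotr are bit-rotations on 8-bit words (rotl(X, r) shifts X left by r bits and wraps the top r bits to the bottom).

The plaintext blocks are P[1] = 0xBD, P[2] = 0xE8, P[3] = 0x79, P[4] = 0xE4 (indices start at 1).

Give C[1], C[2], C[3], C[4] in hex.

CFB encryption: C_i = P_i ⊕ E(K, C_{i−1}), with C_{0} = IV.
C[1]: E(K, 0xF4) = 0x5D; 0xBD ⊕ 0x5D = 0xE0.
C[2]: E(K, 0xE0) = 0x75; 0xE8 ⊕ 0x75 = 0x9D.
C[3]: E(K, 0x9D) = 0x8F; 0x79 ⊕ 0x8F = 0xF6.
C[4]: E(K, 0xF6) = 0x59; 0xE4 ⊕ 0x59 = 0xBD.

C[1] = 0xE0, C[2] = 0x9D, C[3] = 0xF6, C[4] = 0xBD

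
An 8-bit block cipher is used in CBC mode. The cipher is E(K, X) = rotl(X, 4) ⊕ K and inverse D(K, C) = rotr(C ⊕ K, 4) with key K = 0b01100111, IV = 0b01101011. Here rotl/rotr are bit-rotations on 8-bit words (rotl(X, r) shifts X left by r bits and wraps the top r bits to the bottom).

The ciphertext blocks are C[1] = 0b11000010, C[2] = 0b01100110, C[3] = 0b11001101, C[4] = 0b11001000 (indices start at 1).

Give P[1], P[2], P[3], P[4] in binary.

CBC decryption: P_i = D(K, C_i) ⊕ C_{i−1}, with C_{0} = IV.
P[1]: D(K, 0b11000010) = 0b01011010; 0b01011010 ⊕ 0b01101011 = 0b00110001.
P[2]: D(K, 0b01100110) = 0b00010000; 0b00010000 ⊕ 0b11000010 = 0b11010010.
P[3]: D(K, 0b11001101) = 0b10101010; 0b10101010 ⊕ 0b01100110 = 0b11001100.
P[4]: D(K, 0b11001000) = 0b11111010; 0b11111010 ⊕ 0b11001101 = 0b00110111.

P[1] = 0b00110001, P[2] = 0b11010010, P[3] = 0b11001100, P[4] = 0b00110111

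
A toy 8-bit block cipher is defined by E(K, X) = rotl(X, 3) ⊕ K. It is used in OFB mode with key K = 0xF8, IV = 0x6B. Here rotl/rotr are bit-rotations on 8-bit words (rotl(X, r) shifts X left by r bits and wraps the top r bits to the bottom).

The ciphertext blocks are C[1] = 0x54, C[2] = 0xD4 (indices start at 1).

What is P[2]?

OFB decryption: S_i = E(K, S_{i−1}) with S_{0} = IV; P_i = C_i ⊕ S_i.
P[1]: S = E(K, 0x6B) = 0xA3; 0x54 ⊕ 0xA3 = 0xF7.
P[2]: S = E(K, 0xA3) = 0xE5; 0xD4 ⊕ 0xE5 = 0x31.

P[2] = 0x31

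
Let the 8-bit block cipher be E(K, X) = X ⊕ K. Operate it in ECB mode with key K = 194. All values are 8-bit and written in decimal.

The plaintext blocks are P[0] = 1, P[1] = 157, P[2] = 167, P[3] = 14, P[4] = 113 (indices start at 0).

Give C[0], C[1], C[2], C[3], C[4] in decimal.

C[0] = 195, C[1] = 95, C[2] = 101, C[3] = 204, C[4] = 179

ECB encryption: C_i = E(K, P_i).
C[0]: E(K, 1) = 195.
C[1]: E(K, 157) = 95.
C[2]: E(K, 167) = 101.
C[3]: E(K, 14) = 204.
C[4]: E(K, 113) = 179.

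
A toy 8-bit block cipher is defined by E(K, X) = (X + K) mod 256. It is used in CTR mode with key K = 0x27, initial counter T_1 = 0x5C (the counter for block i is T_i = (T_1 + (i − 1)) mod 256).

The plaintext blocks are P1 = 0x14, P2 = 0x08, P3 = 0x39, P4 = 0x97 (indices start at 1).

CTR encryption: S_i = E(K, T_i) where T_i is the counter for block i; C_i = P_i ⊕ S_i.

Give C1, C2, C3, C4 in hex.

C1 = 0x97, C2 = 0x8C, C3 = 0xBC, C4 = 0x11

C1: T = 0x5C, S = E(K, T) = 0x83; 0x14 ⊕ 0x83 = 0x97.
C2: T = 0x5D, S = E(K, T) = 0x84; 0x08 ⊕ 0x84 = 0x8C.
C3: T = 0x5E, S = E(K, T) = 0x85; 0x39 ⊕ 0x85 = 0xBC.
C4: T = 0x5F, S = E(K, T) = 0x86; 0x97 ⊕ 0x86 = 0x11.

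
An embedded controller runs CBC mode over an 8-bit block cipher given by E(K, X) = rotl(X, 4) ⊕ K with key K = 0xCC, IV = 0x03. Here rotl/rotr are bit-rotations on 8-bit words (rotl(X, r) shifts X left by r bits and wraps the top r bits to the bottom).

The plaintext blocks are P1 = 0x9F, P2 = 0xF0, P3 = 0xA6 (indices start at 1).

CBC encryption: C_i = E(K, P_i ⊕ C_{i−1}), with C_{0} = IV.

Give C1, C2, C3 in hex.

C1 = 0x05, C2 = 0x93, C3 = 0x9F

C1: P1 ⊕ 0x03 = 0x9C; E(K, 0x9C) = 0x05.
C2: P2 ⊕ 0x05 = 0xF5; E(K, 0xF5) = 0x93.
C3: P3 ⊕ 0x93 = 0x35; E(K, 0x35) = 0x9F.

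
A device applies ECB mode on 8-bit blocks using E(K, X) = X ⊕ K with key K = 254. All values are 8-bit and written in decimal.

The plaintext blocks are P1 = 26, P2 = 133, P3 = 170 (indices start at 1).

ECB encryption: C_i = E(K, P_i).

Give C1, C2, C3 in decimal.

C1 = 228, C2 = 123, C3 = 84

C1: E(K, 26) = 228.
C2: E(K, 133) = 123.
C3: E(K, 170) = 84.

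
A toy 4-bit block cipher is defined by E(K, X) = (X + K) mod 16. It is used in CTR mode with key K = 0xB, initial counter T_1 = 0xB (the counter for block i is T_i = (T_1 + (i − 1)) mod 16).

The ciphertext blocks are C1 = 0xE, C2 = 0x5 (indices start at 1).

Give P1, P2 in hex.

CTR decryption: S_i = E(K, T_i) where T_i is the counter for block i; P_i = C_i ⊕ S_i.
P1: T = 0xB, S = E(K, T) = 0x6; 0xE ⊕ 0x6 = 0x8.
P2: T = 0xC, S = E(K, T) = 0x7; 0x5 ⊕ 0x7 = 0x2.

P1 = 0x8, P2 = 0x2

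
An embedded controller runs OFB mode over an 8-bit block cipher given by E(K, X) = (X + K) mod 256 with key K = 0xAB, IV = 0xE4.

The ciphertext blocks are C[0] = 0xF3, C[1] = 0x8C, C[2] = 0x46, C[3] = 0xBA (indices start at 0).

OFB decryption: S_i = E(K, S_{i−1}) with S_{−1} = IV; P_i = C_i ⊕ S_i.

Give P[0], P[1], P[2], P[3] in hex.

P[0]: S = E(K, 0xE4) = 0x8F; 0xF3 ⊕ 0x8F = 0x7C.
P[1]: S = E(K, 0x8F) = 0x3A; 0x8C ⊕ 0x3A = 0xB6.
P[2]: S = E(K, 0x3A) = 0xE5; 0x46 ⊕ 0xE5 = 0xA3.
P[3]: S = E(K, 0xE5) = 0x90; 0xBA ⊕ 0x90 = 0x2A.

P[0] = 0x7C, P[1] = 0xB6, P[2] = 0xA3, P[3] = 0x2A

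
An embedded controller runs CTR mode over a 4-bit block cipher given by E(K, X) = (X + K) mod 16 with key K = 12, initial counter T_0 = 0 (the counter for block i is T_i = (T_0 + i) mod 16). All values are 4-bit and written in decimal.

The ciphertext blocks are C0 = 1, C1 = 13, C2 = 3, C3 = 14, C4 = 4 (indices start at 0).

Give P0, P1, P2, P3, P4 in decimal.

P0 = 13, P1 = 0, P2 = 13, P3 = 1, P4 = 4

CTR decryption: S_i = E(K, T_i) where T_i is the counter for block i; P_i = C_i ⊕ S_i.
P0: T = 0, S = E(K, T) = 12; 1 ⊕ 12 = 13.
P1: T = 1, S = E(K, T) = 13; 13 ⊕ 13 = 0.
P2: T = 2, S = E(K, T) = 14; 3 ⊕ 14 = 13.
P3: T = 3, S = E(K, T) = 15; 14 ⊕ 15 = 1.
P4: T = 4, S = E(K, T) = 0; 4 ⊕ 0 = 4.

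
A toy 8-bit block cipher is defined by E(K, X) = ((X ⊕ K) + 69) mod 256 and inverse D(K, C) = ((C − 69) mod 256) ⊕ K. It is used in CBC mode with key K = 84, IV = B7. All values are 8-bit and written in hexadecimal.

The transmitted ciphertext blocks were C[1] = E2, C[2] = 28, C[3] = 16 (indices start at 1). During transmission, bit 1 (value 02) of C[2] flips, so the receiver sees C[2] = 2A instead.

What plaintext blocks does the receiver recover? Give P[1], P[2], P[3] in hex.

CBC decryption: P_i = D(K, C_i) ⊕ C_{i−1}, with C_{0} = IV.
Only C[2] changed, to 2A. In CBC, a change in C_i garbles P_i and flips the same bit in P_{i+1}. Decrypting the received ciphertext:
P[1]: D(K, E2) = FD; FD ⊕ B7 = 4A.
P[2]: D(K, 2A) = 45; 45 ⊕ E2 = A7.
P[3]: D(K, 16) = 29; 29 ⊕ 2A = 03.
Blocks that differ from the original plaintext: P[2], P[3].

P[1] = 4A, P[2] = A7, P[3] = 03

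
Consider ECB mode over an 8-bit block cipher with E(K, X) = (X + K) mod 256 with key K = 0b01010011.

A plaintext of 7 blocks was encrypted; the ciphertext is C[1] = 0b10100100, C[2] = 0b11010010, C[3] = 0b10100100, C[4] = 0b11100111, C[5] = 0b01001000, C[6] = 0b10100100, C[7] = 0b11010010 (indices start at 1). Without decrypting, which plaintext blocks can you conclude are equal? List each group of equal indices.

P[1] = P[3] = P[6]; P[2] = P[7]

ECB encrypts each block independently with the same key, so equal ciphertext blocks imply equal plaintext blocks.
C[1] = C[3] = C[6] = 0b10100100, so P[1] = P[3] = P[6].
C[2] = C[7] = 0b11010010, so P[2] = P[7].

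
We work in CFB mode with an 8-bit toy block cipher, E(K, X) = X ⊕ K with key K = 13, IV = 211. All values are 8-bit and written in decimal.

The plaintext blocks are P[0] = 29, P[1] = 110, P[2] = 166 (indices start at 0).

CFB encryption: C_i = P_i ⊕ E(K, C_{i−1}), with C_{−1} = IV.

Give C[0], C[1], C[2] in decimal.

C[0]: E(K, 211) = 222; 29 ⊕ 222 = 195.
C[1]: E(K, 195) = 206; 110 ⊕ 206 = 160.
C[2]: E(K, 160) = 173; 166 ⊕ 173 = 11.

C[0] = 195, C[1] = 160, C[2] = 11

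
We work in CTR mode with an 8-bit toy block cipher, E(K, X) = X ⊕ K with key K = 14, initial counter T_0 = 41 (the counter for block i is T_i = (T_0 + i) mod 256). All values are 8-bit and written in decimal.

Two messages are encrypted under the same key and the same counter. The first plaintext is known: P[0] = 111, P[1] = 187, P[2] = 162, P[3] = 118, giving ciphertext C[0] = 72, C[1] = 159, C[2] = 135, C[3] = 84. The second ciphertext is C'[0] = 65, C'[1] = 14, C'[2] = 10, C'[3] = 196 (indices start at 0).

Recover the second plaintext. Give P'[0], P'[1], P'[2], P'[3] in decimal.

P'[0] = 102, P'[1] = 42, P'[2] = 47, P'[3] = 230

In CTR with a reused counter, both messages share the same keystream S_i, so C_i ⊕ C'_i = P_i ⊕ P'_i and thus P'_i = P_i ⊕ C_i ⊕ C'_i.
P'[0]: 111 ⊕ 72 ⊕ 65 = 102.
P'[1]: 187 ⊕ 159 ⊕ 14 = 42.
P'[2]: 162 ⊕ 135 ⊕ 10 = 47.
P'[3]: 118 ⊕ 84 ⊕ 196 = 230.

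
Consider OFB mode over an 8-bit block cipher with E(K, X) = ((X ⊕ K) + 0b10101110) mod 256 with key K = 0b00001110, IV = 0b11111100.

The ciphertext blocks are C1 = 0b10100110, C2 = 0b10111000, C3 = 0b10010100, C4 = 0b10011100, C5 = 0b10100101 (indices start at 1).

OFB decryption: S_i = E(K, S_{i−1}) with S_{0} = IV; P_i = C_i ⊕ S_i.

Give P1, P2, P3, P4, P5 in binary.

P1 = 0b00000110, P2 = 0b11100100, P3 = 0b10010100, P4 = 0b00100000, P5 = 0b11000101

P1: S = E(K, 0b11111100) = 0b10100000; 0b10100110 ⊕ 0b10100000 = 0b00000110.
P2: S = E(K, 0b10100000) = 0b01011100; 0b10111000 ⊕ 0b01011100 = 0b11100100.
P3: S = E(K, 0b01011100) = 0b00000000; 0b10010100 ⊕ 0b00000000 = 0b10010100.
P4: S = E(K, 0b00000000) = 0b10111100; 0b10011100 ⊕ 0b10111100 = 0b00100000.
P5: S = E(K, 0b10111100) = 0b01100000; 0b10100101 ⊕ 0b01100000 = 0b11000101.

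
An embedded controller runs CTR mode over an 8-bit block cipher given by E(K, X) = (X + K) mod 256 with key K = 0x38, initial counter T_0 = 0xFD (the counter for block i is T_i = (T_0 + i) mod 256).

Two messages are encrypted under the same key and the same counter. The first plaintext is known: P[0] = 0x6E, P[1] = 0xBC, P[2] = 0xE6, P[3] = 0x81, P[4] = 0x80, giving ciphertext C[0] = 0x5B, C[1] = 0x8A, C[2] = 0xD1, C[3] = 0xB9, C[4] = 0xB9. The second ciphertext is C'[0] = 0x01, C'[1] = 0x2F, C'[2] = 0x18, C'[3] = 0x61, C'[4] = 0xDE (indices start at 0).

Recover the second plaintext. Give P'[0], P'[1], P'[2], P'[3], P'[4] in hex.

In CTR with a reused counter, both messages share the same keystream S_i, so C_i ⊕ C'_i = P_i ⊕ P'_i and thus P'_i = P_i ⊕ C_i ⊕ C'_i.
P'[0]: 0x6E ⊕ 0x5B ⊕ 0x01 = 0x34.
P'[1]: 0xBC ⊕ 0x8A ⊕ 0x2F = 0x19.
P'[2]: 0xE6 ⊕ 0xD1 ⊕ 0x18 = 0x2F.
P'[3]: 0x81 ⊕ 0xB9 ⊕ 0x61 = 0x59.
P'[4]: 0x80 ⊕ 0xB9 ⊕ 0xDE = 0xE7.

P'[0] = 0x34, P'[1] = 0x19, P'[2] = 0x2F, P'[3] = 0x59, P'[4] = 0xE7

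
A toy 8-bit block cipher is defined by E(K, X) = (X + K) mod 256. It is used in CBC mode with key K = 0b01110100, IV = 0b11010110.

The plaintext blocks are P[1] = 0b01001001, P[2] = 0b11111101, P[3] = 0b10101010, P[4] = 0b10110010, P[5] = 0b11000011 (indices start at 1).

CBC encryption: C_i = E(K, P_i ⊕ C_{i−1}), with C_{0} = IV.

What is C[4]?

C[1]: P[1] ⊕ 0b11010110 = 0b10011111; E(K, 0b10011111) = 0b00010011.
C[2]: P[2] ⊕ 0b00010011 = 0b11101110; E(K, 0b11101110) = 0b01100010.
C[3]: P[3] ⊕ 0b01100010 = 0b11001000; E(K, 0b11001000) = 0b00111100.
C[4]: P[4] ⊕ 0b00111100 = 0b10001110; E(K, 0b10001110) = 0b00000010.

C[4] = 0b00000010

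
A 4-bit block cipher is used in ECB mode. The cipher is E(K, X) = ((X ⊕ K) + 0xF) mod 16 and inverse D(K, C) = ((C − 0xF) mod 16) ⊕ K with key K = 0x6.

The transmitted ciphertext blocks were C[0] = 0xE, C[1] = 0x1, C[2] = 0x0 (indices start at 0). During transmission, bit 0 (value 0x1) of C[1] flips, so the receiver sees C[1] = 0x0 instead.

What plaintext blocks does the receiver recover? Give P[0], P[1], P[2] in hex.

P[0] = 0x9, P[1] = 0x7, P[2] = 0x7

ECB decryption: P_i = D(K, C_i).
Only C[1] changed, to 0x0. In ECB, a change in C_i affects only P_i. Decrypting the received ciphertext:
P[0]: D(K, 0xE) = 0x9.
P[1]: D(K, 0x0) = 0x7.
P[2]: D(K, 0x0) = 0x7.
Blocks that differ from the original plaintext: P[1].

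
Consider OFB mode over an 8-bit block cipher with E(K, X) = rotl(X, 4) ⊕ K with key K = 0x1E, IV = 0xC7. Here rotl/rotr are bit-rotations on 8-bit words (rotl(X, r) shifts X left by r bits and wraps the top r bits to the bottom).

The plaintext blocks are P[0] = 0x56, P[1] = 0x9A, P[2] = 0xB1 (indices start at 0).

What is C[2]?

C[2] = 0x2C

OFB encryption: S_i = E(K, S_{i−1}) with S_{−1} = IV; C_i = P_i ⊕ S_i.
C[0]: S = E(K, 0xC7) = 0x62; 0x56 ⊕ 0x62 = 0x34.
C[1]: S = E(K, 0x62) = 0x38; 0x9A ⊕ 0x38 = 0xA2.
C[2]: S = E(K, 0x38) = 0x9D; 0xB1 ⊕ 0x9D = 0x2C.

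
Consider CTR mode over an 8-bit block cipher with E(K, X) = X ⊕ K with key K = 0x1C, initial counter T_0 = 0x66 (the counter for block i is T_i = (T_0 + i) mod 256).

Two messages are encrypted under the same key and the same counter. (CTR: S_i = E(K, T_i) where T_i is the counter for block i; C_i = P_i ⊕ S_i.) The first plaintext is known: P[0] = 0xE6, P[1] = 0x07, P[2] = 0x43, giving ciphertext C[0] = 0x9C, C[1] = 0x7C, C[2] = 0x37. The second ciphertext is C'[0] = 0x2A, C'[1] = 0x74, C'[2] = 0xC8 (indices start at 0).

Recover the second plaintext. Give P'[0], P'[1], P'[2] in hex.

P'[0] = 0x50, P'[1] = 0x0F, P'[2] = 0xBC

In CTR with a reused counter, both messages share the same keystream S_i, so C_i ⊕ C'_i = P_i ⊕ P'_i and thus P'_i = P_i ⊕ C_i ⊕ C'_i.
P'[0]: 0xE6 ⊕ 0x9C ⊕ 0x2A = 0x50.
P'[1]: 0x07 ⊕ 0x7C ⊕ 0x74 = 0x0F.
P'[2]: 0x43 ⊕ 0x37 ⊕ 0xC8 = 0xBC.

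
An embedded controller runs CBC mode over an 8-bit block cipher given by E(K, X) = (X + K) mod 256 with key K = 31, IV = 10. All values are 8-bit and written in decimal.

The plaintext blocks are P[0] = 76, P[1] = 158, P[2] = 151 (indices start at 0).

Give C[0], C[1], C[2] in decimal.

C[0] = 101, C[1] = 26, C[2] = 172

CBC encryption: C_i = E(K, P_i ⊕ C_{i−1}), with C_{−1} = IV.
C[0]: P[0] ⊕ 10 = 70; E(K, 70) = 101.
C[1]: P[1] ⊕ 101 = 251; E(K, 251) = 26.
C[2]: P[2] ⊕ 26 = 141; E(K, 141) = 172.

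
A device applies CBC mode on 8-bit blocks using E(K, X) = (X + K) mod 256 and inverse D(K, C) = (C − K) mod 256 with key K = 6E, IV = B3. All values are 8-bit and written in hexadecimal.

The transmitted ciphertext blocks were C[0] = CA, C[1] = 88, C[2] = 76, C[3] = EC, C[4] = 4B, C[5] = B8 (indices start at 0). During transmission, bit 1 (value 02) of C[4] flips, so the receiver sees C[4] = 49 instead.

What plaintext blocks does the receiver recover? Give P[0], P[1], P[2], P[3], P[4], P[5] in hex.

CBC decryption: P_i = D(K, C_i) ⊕ C_{i−1}, with C_{−1} = IV.
Only C[4] changed, to 49. In CBC, a change in C_i garbles P_i and flips the same bit in P_{i+1}. Decrypting the received ciphertext:
P[0]: D(K, CA) = 5C; 5C ⊕ B3 = EF.
P[1]: D(K, 88) = 1A; 1A ⊕ CA = D0.
P[2]: D(K, 76) = 08; 08 ⊕ 88 = 80.
P[3]: D(K, EC) = 7E; 7E ⊕ 76 = 08.
P[4]: D(K, 49) = DB; DB ⊕ EC = 37.
P[5]: D(K, B8) = 4A; 4A ⊕ 49 = 03.
Blocks that differ from the original plaintext: P[4], P[5].

P[0] = EF, P[1] = D0, P[2] = 80, P[3] = 08, P[4] = 37, P[5] = 03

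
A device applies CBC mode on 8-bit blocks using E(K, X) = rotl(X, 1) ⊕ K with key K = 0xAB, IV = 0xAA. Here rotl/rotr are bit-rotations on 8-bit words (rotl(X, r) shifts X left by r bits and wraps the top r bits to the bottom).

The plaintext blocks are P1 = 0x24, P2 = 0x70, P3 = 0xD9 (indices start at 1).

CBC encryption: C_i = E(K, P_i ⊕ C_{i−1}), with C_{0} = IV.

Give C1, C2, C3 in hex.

C1 = 0xB6, C2 = 0x26, C3 = 0x54

C1: P1 ⊕ 0xAA = 0x8E; E(K, 0x8E) = 0xB6.
C2: P2 ⊕ 0xB6 = 0xC6; E(K, 0xC6) = 0x26.
C3: P3 ⊕ 0x26 = 0xFF; E(K, 0xFF) = 0x54.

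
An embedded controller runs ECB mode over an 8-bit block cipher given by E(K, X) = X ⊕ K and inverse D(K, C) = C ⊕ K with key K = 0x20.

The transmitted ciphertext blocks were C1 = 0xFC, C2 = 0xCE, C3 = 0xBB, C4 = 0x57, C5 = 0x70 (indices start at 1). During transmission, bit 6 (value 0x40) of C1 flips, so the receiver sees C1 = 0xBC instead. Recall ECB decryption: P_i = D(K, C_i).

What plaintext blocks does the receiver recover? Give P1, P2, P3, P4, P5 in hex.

P1 = 0x9C, P2 = 0xEE, P3 = 0x9B, P4 = 0x77, P5 = 0x50

Only C1 changed, to 0xBC. In ECB, a change in C_i affects only P_i. Decrypting the received ciphertext:
P1: D(K, 0xBC) = 0x9C.
P2: D(K, 0xCE) = 0xEE.
P3: D(K, 0xBB) = 0x9B.
P4: D(K, 0x57) = 0x77.
P5: D(K, 0x70) = 0x50.
Blocks that differ from the original plaintext: P1.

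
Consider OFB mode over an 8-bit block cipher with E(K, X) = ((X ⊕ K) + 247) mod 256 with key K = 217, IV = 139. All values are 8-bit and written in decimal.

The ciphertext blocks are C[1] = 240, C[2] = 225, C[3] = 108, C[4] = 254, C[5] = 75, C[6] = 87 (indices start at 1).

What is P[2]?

P[2] = 102

OFB decryption: S_i = E(K, S_{i−1}) with S_{0} = IV; P_i = C_i ⊕ S_i.
P[1]: S = E(K, 139) = 73; 240 ⊕ 73 = 185.
P[2]: S = E(K, 73) = 135; 225 ⊕ 135 = 102.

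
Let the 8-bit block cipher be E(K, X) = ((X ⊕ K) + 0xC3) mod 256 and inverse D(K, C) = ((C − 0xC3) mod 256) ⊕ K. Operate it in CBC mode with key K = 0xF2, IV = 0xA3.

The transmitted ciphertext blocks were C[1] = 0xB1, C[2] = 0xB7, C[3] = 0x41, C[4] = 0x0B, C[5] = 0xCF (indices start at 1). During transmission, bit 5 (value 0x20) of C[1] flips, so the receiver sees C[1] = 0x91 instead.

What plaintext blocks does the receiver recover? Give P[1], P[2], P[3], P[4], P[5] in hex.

P[1] = 0x9F, P[2] = 0x97, P[3] = 0x3B, P[4] = 0xFB, P[5] = 0xF5

CBC decryption: P_i = D(K, C_i) ⊕ C_{i−1}, with C_{0} = IV.
Only C[1] changed, to 0x91. In CBC, a change in C_i garbles P_i and flips the same bit in P_{i+1}. Decrypting the received ciphertext:
P[1]: D(K, 0x91) = 0x3C; 0x3C ⊕ 0xA3 = 0x9F.
P[2]: D(K, 0xB7) = 0x06; 0x06 ⊕ 0x91 = 0x97.
P[3]: D(K, 0x41) = 0x8C; 0x8C ⊕ 0xB7 = 0x3B.
P[4]: D(K, 0x0B) = 0xBA; 0xBA ⊕ 0x41 = 0xFB.
P[5]: D(K, 0xCF) = 0xFE; 0xFE ⊕ 0x0B = 0xF5.
Blocks that differ from the original plaintext: P[1], P[2].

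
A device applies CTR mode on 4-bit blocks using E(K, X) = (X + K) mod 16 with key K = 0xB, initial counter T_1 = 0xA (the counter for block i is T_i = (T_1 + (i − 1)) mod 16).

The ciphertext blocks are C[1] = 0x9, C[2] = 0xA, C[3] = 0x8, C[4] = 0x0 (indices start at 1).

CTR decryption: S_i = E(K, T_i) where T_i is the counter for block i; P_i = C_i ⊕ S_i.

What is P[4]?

P[4] = 0x8

P[4]: T = 0xD, S = E(K, T) = 0x8; 0x0 ⊕ 0x8 = 0x8.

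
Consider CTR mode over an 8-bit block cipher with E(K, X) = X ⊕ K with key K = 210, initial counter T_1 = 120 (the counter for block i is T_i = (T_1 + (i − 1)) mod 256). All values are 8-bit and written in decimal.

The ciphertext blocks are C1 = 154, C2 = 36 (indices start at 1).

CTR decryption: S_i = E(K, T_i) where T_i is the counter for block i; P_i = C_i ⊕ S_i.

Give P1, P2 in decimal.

P1 = 48, P2 = 143

P1: T = 120, S = E(K, T) = 170; 154 ⊕ 170 = 48.
P2: T = 121, S = E(K, T) = 171; 36 ⊕ 171 = 143.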